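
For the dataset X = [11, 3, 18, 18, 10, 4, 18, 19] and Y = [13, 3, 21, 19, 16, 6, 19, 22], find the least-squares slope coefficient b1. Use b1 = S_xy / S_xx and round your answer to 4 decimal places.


The sample means are xbar = 12.6250 and ybar = 14.8750.
Compute S_xx = 303.8750 and S_xy = 313.6250.
Slope b1 = S_xy / S_xx = 313.6250 / 303.8750 = 1.0321.

1.0321


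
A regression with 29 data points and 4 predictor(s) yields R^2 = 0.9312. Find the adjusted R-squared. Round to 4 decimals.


Plug in: Adj R^2 = 1 - (1 - 0.9312) * 28/24.
= 1 - 0.0688 * 28/24
= 1 - 1.9264 / 24
= 1 - 0.0803 = 0.9197.

0.9197


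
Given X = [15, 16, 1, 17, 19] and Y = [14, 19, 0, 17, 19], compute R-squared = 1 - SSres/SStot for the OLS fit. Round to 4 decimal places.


Fit the OLS line: b0 = -1.0077, b1 = 1.0888.
SSres = 9.1660.
SStot = 254.8000.
R^2 = 1 - 9.1660/254.8000 = 0.9640.

0.9640


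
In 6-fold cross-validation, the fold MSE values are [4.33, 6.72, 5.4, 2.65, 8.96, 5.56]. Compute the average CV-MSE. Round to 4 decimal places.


Total MSE across folds = 33.6200.
CV-MSE = 33.6200/6 = 5.6033.

5.6033


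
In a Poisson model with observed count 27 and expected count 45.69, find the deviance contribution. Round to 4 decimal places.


y/mu = 27/45.69 = 0.590939 (approx.), and ln(27/45.69) = -0.526043.
y * ln(y/mu) = 27 * -0.526043 = -14.203161.
y - mu = -18.69.
D = 2 * (-14.203161 - -18.69) = 8.973678, which rounds to 8.9737.

8.9737


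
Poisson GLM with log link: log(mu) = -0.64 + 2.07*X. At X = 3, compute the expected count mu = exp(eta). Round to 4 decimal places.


Linear predictor: eta = -0.64 + (2.07)(3) = 5.5700.
Expected count: mu = exp(5.5700) = 262.4341.

262.4341


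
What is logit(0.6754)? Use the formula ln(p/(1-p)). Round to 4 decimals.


1 - p = 0.3246.
p/(1-p) = 2.0807.
logit = ln(2.0807) = 0.7327.

0.7327


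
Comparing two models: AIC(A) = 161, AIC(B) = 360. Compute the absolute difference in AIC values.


Compute |161 - 360| = 199.
Model A has the smaller AIC.

199


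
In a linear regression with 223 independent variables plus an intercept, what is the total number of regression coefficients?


Including the intercept, the model has 223 predictor coefficients + 1 intercept.
Total = 224.

224


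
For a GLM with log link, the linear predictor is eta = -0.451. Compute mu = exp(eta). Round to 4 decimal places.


Apply the inverse link:
mu = e^-0.451 = 0.6370.

0.6370


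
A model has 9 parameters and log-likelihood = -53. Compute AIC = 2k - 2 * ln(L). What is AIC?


AIC = 2k - 2*loglik = 2(9) - 2(-53).
= 18 + 106 = 124.

124


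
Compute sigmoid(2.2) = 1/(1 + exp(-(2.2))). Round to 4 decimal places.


First, exp(-2.2000) = 0.1108.
Then sigma(z) = 1/(1 + 0.1108) = 0.9002.

0.9002


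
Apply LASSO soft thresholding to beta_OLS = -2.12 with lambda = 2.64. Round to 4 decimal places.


|beta_OLS| = 2.12.
lambda = 2.64.
Since |beta| <= lambda, the coefficient is set to 0.
Result = 0.0000.

0.0000


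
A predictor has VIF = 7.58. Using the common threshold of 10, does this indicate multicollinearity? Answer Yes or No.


The threshold is 10.
VIF = 7.58 is < 10.
Multicollinearity indication: No.

No


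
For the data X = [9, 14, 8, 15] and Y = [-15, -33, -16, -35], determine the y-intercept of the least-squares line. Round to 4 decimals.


The slope is b1 = -3.0135.
Sample means are xbar = 11.5000 and ybar = -24.7500.
Intercept: b0 = -24.7500 - (-3.0135)(11.5000) = 9.9054.

9.9054


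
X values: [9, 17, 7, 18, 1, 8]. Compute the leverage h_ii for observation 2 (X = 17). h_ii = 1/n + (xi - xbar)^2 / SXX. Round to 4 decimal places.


n = 6, xbar = 10.0000.
SXX = sum((xi - xbar)^2) = 208.0000.
h = 1/6 + (17 - 10.0000)^2 / 208.0000 = 0.4022.

0.4022


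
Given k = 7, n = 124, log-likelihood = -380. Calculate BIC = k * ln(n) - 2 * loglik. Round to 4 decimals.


Compute k*ln(n) = 7*ln(124) = 7*4.820282 = 33.741974.
Then -2*loglik = 760.
BIC = 33.741974 + 760 = 793.741974, which rounds to 793.7420.

793.7420


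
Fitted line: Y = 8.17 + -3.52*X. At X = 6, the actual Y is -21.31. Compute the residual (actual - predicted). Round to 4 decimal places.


Fitted value at X = 6 is yhat = 8.17 + -3.52*6 = -12.9500.
Residual = -21.31 - -12.9500 = -8.3600.

-8.3600


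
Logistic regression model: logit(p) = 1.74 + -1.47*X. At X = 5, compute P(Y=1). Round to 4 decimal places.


z = 1.74 + -1.47 * 5 = -5.6100.
Sigmoid: P = 1 / (1 + exp(5.6100)) = 0.0036.

0.0036


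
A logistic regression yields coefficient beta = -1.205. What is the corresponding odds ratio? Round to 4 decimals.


exp(-1.205) = 0.2997.
So the odds ratio is 0.2997.

0.2997


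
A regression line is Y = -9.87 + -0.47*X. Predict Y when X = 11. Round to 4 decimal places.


Plug X = 11 into Y = -9.87 + -0.47*X:
Y = -9.87 + -5.1700 = -15.0400.

-15.0400


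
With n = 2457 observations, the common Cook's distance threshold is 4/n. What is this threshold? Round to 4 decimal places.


The threshold is 4/n.
4/2457 = 0.0016.

0.0016


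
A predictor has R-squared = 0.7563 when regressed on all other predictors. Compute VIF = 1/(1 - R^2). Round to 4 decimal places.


Using VIF = 1/(1 - R^2_j):
1 - 0.7563 = 0.2437.
VIF = 4.1034.

4.1034


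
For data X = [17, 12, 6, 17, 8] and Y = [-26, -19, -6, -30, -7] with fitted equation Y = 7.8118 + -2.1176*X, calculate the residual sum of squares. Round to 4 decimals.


For each point, residual = actual - predicted.
Residuals: [2.1874, -1.4006, -1.1062, -1.8126, 2.1290].
Sum of squared residuals = 15.7882.

15.7882


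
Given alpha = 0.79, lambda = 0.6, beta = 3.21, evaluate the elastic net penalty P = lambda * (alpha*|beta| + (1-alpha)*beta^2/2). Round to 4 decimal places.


L1 component = 0.79 * |3.21| = 2.5359.
L2 component = 0.21 * 3.21^2 / 2 = 1.0819.
Penalty = 0.6 * (2.5359 + 1.0819) = 0.6 * 3.6178 = 2.1707.

2.1707


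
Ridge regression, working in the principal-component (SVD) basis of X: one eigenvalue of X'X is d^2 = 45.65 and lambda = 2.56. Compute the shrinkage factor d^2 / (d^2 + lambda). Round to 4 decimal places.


Denominator = d^2 + lambda = 45.65 + 2.56 = 48.2100.
Shrinkage = 45.65 / 48.2100 = 0.9469.

0.9469


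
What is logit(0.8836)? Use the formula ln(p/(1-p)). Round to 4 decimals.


The odds are p/(1-p) = 0.8836 / 0.1164 = 7.5911.
logit(p) = ln(7.5911) = 2.0270.

2.0270


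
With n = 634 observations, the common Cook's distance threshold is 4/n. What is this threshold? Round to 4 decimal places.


Cook's distance cutoff = 4/n = 4/634.
= 0.0063.

0.0063


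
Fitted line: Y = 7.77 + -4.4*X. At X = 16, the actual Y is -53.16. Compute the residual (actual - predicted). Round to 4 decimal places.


Predicted = 7.77 + -4.4 * 16 = -62.6300.
Residual = -53.16 - -62.6300 = 9.4700.

9.4700


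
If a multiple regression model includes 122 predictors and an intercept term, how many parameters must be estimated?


Including the intercept, the model has 122 predictor coefficients + 1 intercept.
Total = 123.

123


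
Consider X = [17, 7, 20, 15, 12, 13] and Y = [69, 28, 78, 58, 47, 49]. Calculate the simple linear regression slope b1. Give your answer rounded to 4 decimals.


The sample means are xbar = 14.0000 and ybar = 54.8333.
Compute S_xx = 100.0000 and S_xy = 394.0000.
Slope b1 = S_xy / S_xx = 394.0000 / 100.0000 = 3.9400.

3.9400


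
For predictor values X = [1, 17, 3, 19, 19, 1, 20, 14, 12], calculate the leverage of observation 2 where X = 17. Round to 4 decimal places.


Compute xbar = 11.7778 with n = 9 observations.
SXX = 513.5556.
Leverage = 1/9 + (17 - 11.7778)^2/513.5556 = 0.1642.

0.1642


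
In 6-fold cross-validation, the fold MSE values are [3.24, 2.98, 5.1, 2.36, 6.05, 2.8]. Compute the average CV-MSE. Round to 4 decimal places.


Sum of fold MSEs = 22.5300.
Average = 22.5300 / 6 = 3.7550.

3.7550


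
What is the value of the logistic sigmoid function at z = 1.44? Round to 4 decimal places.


exp(-1.4400) = 0.2369.
1 + exp(-z) = 1.2369.
sigmoid = 1/1.2369 = 0.8085.

0.8085


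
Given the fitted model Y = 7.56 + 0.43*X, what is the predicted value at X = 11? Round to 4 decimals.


Substitute X = 11 into the equation:
Y = 7.56 + 0.43 * 11 = 7.56 + 4.7300 = 12.2900.

12.2900


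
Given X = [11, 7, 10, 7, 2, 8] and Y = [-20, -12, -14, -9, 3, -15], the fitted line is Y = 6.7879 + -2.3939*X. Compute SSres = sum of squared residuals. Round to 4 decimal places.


Compute predicted values, then residuals = yi - yhat_i.
Residuals: [-0.4550, -2.0306, 3.1511, 0.9694, 0.9999, -2.6367].
SSres = sum(residual^2) = 23.1515.

23.1515


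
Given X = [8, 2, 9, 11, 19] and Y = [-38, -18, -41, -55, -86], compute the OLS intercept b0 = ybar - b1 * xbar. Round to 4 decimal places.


First find the slope: b1 = -4.0822.
Means: xbar = 9.8000, ybar = -47.6000.
b0 = ybar - b1 * xbar = -47.6000 - -4.0822 * 9.8000 = -7.5942.

-7.5942


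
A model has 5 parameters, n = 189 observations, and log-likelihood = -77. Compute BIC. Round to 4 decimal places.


k * ln(n) = 5 * ln(189) = 5 * 5.241747 = 26.208735.
-2 * loglik = -2 * (-77) = 154.
BIC = 26.208735 + 154 = 180.208735, which rounds to 180.2087.

180.2087


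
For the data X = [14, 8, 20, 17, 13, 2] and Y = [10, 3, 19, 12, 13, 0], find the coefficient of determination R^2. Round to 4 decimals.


After computing the OLS fit (b0=-3.1083, b1=1.0223):
SSres = 22.7293, SStot = 241.5000.
R^2 = 1 - 22.7293/241.5000 = 0.9059.

0.9059


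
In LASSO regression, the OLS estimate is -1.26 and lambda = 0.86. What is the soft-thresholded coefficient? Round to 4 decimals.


Check: |-1.26| = 1.26 vs lambda = 0.86.
Since |beta| > lambda, coefficient = sign(beta)*(|beta| - lambda) = -0.4000.
Soft-thresholded coefficient = -0.4000.

-0.4000


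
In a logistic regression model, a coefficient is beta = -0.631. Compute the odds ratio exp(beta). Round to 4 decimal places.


The odds ratio is computed as:
OR = e^(-0.631) = 0.5321.

0.5321


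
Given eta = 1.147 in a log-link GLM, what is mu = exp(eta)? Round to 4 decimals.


mu = exp(eta) = exp(1.147).
= 3.1487.

3.1487


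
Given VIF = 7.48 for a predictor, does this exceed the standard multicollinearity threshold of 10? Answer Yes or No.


The threshold is 10.
VIF = 7.48 is < 10.
Multicollinearity indication: No.

No


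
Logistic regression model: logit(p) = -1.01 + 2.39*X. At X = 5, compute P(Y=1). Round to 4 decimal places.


Compute z = -1.01 + (2.39)(5) = 10.9400.
exp(-z) = 0.0000.
P = 1/(1 + 0.0000) = 1.0000.

1.0000


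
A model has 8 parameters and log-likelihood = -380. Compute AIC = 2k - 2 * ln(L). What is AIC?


AIC = 2*8 - 2*(-380).
= 16 + 760 = 776.

776


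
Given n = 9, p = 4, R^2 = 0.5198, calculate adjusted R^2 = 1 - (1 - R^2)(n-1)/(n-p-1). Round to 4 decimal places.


Adjusted R^2 = 1 - (1 - R^2) * (n-1)/(n-p-1).
(1 - R^2) = 0.4802.
(n-1)/(n-p-1) = 8/4.
(1 - R^2) * (n-1) = 0.4802 * 8 = 3.8416.
Divide by (n-p-1): 3.8416 / 4 = 0.9604.
Adj R^2 = 1 - 0.9604 = 0.0396.

0.0396


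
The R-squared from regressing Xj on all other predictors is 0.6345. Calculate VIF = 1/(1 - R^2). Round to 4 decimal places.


Denominator: 1 - 0.6345 = 0.3655.
VIF = 1 / 0.3655 = 2.7360.

2.7360


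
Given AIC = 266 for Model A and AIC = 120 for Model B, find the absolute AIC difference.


|AIC_A - AIC_B| = |266 - 120| = 146.
Model B is preferred (lower AIC).

146


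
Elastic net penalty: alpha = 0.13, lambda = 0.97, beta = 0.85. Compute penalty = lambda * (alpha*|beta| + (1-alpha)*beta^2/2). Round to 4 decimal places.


alpha * |beta| = 0.13 * 0.85 = 0.1105.
(1-alpha) * beta^2/2 = 0.87 * 0.7225/2 = 0.3143.
Total = 0.97 * (0.1105 + 0.3143) = 0.4120.

0.4120


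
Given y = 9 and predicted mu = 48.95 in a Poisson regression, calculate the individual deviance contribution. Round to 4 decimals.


First: ln(9/48.95) = -1.693575.
Then: 9 * -1.693575 = -15.242175.
y - mu = 9 - 48.95 = -39.95.
D = 2(-15.242175 - -39.95) = 49.415650, which rounds to 49.4157.

49.4157


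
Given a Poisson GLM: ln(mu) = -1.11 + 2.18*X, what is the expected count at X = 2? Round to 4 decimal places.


Linear predictor: eta = -1.11 + (2.18)(2) = 3.2500.
Expected count: mu = exp(3.2500) = 25.7903.

25.7903


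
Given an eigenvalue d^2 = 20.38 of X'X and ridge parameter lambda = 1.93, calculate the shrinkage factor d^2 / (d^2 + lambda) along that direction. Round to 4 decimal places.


Compute the denominator: 20.38 + 1.93 = 22.3100.
Shrinkage factor = 20.38 / 22.3100 = 0.9135.

0.9135


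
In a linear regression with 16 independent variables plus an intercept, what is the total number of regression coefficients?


Including the intercept, the model has 16 predictor coefficients + 1 intercept.
Total = 17.

17


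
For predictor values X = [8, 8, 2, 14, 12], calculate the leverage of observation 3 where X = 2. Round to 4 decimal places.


n = 5, xbar = 8.8000.
SXX = sum((xi - xbar)^2) = 84.8000.
h = 1/5 + (2 - 8.8000)^2 / 84.8000 = 0.7453.

0.7453


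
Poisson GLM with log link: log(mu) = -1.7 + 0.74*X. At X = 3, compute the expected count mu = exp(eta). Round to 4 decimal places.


Compute eta = -1.7 + 0.74 * 3 = 0.5200.
Apply inverse link: mu = e^0.5200 = 1.6820.

1.6820


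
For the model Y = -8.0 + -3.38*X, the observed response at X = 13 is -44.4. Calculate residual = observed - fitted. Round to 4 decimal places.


Compute yhat = -8.0 + (-3.38)(13) = -51.9400.
Residual = actual - predicted = -44.4 - -51.9400 = 7.5400.

7.5400


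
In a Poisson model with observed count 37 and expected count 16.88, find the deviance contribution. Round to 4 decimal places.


First: ln(37/16.88) = 0.784788.
Then: 37 * 0.784788 = 29.037156.
y - mu = 37 - 16.88 = 20.12.
D = 2(29.037156 - 20.12) = 17.834312, which rounds to 17.8343.

17.8343


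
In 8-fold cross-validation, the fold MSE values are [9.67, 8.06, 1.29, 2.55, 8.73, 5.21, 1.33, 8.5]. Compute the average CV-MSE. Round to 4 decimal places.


Sum of fold MSEs = 45.3400.
Average = 45.3400 / 8 = 5.6675.

5.6675


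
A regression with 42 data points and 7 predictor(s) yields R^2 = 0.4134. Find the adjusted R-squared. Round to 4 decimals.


Adjusted R^2 = 1 - (1 - R^2) * (n-1)/(n-p-1).
(1 - R^2) = 0.5866.
(n-1)/(n-p-1) = 41/34.
(1 - R^2) * (n-1) = 0.5866 * 41 = 24.0506.
Divide by (n-p-1): 24.0506 / 34 = 0.7074.
Adj R^2 = 1 - 0.7074 = 0.2926.

0.2926


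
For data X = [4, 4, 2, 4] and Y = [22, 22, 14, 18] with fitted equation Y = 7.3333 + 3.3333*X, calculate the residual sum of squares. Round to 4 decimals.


For each point, residual = actual - predicted.
Residuals: [1.3335, 1.3335, 0.0001, -2.6665].
Sum of squared residuals = 10.6667.

10.6667


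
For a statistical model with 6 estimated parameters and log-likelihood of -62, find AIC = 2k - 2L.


AIC = 2*6 - 2*(-62).
= 12 + 124 = 136.

136


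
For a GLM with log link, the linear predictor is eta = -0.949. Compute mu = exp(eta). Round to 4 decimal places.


Apply the inverse link:
mu = e^-0.949 = 0.3871.

0.3871


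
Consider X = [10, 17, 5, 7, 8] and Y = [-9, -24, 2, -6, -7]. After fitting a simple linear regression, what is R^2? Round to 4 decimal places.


Fit the OLS line: b0 = 10.2207, b1 = -2.0235.
SSres = 9.9531.
SStot = 358.8000.
R^2 = 1 - 9.9531/358.8000 = 0.9723.

0.9723


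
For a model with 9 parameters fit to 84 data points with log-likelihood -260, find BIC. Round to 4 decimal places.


ln(84) = 4.430817.
k * ln(n) = 9 * 4.430817 = 39.877353.
-2L = 520.
BIC = 39.877353 + 520 = 559.877353, which rounds to 559.8774.

559.8774


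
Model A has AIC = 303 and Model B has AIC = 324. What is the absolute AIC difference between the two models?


|AIC_A - AIC_B| = |303 - 324| = 21.
Model A is preferred (lower AIC).

21


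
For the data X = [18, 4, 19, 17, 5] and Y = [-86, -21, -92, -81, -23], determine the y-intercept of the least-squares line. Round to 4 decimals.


First find the slope: b1 = -4.7658.
Means: xbar = 12.6000, ybar = -60.6000.
b0 = ybar - b1 * xbar = -60.6000 - -4.7658 * 12.6000 = -0.5506.

-0.5506


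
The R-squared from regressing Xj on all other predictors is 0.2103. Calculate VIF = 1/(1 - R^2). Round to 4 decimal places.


Denominator: 1 - 0.2103 = 0.7897.
VIF = 1 / 0.7897 = 1.2663.

1.2663


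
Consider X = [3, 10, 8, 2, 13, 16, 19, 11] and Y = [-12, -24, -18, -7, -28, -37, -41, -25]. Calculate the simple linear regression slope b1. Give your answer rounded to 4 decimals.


First compute the means: xbar = 10.2500, ybar = -24.0000.
Then S_xx = sum((xi - xbar)^2) = 243.5000.
S_xy = sum((xi - xbar)(yi - ybar)) = -476.0000.
b1 = S_xy / S_xx = -476.0000 / 243.5000 = -1.9548.

-1.9548


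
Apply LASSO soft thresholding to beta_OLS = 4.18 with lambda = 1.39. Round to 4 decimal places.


Check: |4.18| = 4.18 vs lambda = 1.39.
Since |beta| > lambda, coefficient = sign(beta)*(|beta| - lambda) = 2.7900.
Soft-thresholded coefficient = 2.7900.

2.7900


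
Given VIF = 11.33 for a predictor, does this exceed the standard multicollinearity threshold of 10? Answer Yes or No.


The threshold is 10.
VIF = 11.33 is >= 10.
Multicollinearity indication: Yes.

Yes


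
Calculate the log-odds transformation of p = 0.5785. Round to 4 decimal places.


Compute the odds: 0.5785/0.4215 = 1.3725.
Take the natural log: ln(1.3725) = 0.3166.

0.3166


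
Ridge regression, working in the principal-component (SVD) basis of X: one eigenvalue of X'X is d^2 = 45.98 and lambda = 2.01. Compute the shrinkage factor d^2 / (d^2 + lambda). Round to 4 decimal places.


Compute the denominator: 45.98 + 2.01 = 47.9900.
Shrinkage factor = 45.98 / 47.9900 = 0.9581.

0.9581


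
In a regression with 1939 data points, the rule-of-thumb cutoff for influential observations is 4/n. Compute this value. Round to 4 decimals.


Cook's distance cutoff = 4/n = 4/1939.
= 0.0021.

0.0021


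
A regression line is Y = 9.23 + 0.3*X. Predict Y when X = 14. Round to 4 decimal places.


Plug X = 14 into Y = 9.23 + 0.3*X:
Y = 9.23 + 4.2000 = 13.4300.

13.4300


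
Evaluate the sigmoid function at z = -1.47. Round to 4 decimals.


Compute exp(1.4700) = 4.3492.
Sigmoid = 1 / (1 + 4.3492) = 1 / 5.3492 = 0.1869.

0.1869


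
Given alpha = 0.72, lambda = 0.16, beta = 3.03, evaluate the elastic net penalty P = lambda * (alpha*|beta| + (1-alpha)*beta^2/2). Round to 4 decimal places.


alpha * |beta| = 0.72 * 3.03 = 2.1816.
(1-alpha) * beta^2/2 = 0.28 * 9.1809/2 = 1.2853.
Total = 0.16 * (2.1816 + 1.2853) = 0.5547.

0.5547


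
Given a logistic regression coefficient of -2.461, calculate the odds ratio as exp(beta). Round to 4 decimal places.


The odds ratio is computed as:
OR = e^(-2.461) = 0.0853.

0.0853


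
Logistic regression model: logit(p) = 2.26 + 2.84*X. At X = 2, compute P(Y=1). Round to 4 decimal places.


z = 2.26 + 2.84 * 2 = 7.9400.
Sigmoid: P = 1 / (1 + exp(-7.9400)) = 0.9996.

0.9996


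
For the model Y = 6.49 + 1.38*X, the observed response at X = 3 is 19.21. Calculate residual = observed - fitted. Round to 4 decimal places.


Compute yhat = 6.49 + (1.38)(3) = 10.6300.
Residual = actual - predicted = 19.21 - 10.6300 = 8.5800.

8.5800


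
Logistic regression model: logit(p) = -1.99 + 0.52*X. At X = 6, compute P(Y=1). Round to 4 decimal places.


z = -1.99 + 0.52 * 6 = 1.1300.
Sigmoid: P = 1 / (1 + exp(-1.1300)) = 0.7558.

0.7558


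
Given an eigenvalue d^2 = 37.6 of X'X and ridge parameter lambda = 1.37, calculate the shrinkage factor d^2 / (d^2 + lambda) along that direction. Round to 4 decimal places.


Denominator = d^2 + lambda = 37.6 + 1.37 = 38.9700.
Shrinkage = 37.6 / 38.9700 = 0.9648.

0.9648


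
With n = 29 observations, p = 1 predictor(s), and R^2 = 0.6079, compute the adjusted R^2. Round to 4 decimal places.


Using the formula:
(1 - 0.6079) = 0.3921.
Multiply by 28/27: 0.3921 * 28 = 10.9788, then 10.9788 / 27 = 0.4066.
Adj R^2 = 1 - 0.4066 = 0.5934.

0.5934


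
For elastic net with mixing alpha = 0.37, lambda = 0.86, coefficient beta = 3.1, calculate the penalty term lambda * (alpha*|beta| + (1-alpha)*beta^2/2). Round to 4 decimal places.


Compute:
L1 = 0.37 * 3.1 = 1.1470.
L2 = 0.63 * 3.1^2 / 2 = 3.0272.
Penalty = 0.86 * (1.1470 + 3.0272) = 3.5898.

3.5898


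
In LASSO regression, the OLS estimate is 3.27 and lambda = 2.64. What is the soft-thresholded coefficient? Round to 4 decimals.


Check: |3.27| = 3.27 vs lambda = 2.64.
Since |beta| > lambda, coefficient = sign(beta)*(|beta| - lambda) = 0.6300.
Soft-thresholded coefficient = 0.6300.

0.6300


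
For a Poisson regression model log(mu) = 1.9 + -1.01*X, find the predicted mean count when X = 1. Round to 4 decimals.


eta = 1.9 + -1.01 * 1 = 0.8900.
mu = exp(0.8900) = 2.4351.

2.4351


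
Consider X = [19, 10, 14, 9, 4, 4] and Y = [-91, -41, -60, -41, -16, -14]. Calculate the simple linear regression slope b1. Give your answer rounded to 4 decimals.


The sample means are xbar = 10.0000 and ybar = -43.8333.
Compute S_xx = 170.0000 and S_xy = -838.0000.
Slope b1 = S_xy / S_xx = -838.0000 / 170.0000 = -4.9294.

-4.9294


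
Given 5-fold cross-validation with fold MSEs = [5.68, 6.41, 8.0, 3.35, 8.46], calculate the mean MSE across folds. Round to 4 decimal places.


Add all fold MSEs: 31.9000.
Divide by k = 5: 31.9000/5 = 6.3800.

6.3800


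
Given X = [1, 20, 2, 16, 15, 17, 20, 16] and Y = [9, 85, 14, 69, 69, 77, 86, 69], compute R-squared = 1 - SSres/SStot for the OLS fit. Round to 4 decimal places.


After computing the OLS fit (b0=5.7065, b1=4.0406):
SSres = 20.8396, SStot = 6549.5000.
R^2 = 1 - 20.8396/6549.5000 = 0.9968.

0.9968


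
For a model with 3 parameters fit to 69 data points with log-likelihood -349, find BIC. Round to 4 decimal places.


ln(69) = 4.234107.
k * ln(n) = 3 * 4.234107 = 12.702321.
-2L = 698.
BIC = 12.702321 + 698 = 710.702321, which rounds to 710.7023.

710.7023


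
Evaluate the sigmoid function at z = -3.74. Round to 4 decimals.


exp(3.7400) = 42.0980.
1 + exp(-z) = 43.0980.
sigmoid = 1/43.0980 = 0.0232.

0.0232


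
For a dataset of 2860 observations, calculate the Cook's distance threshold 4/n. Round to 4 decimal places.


Using the rule of thumb:
Threshold = 4 / 2860 = 0.0014.

0.0014


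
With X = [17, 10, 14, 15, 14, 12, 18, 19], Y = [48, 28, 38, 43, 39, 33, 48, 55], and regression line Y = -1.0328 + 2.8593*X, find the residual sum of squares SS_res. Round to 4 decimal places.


Compute predicted values, then residuals = yi - yhat_i.
Residuals: [0.4247, 0.4398, -0.9974, 1.1433, 0.0026, -0.2788, -2.4346, 1.7061].
SSres = sum(residual^2) = 11.5915.

11.5915


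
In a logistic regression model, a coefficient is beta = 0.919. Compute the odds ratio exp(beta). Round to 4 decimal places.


exp(0.919) = 2.5068.
So the odds ratio is 2.5068.

2.5068


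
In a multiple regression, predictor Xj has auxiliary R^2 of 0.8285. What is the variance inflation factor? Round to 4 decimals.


Using VIF = 1/(1 - R^2_j):
1 - 0.8285 = 0.1715.
VIF = 5.8309.

5.8309


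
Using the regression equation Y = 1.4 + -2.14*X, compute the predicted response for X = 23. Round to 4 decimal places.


Plug X = 23 into Y = 1.4 + -2.14*X:
Y = 1.4 + -49.2200 = -47.8200.

-47.8200


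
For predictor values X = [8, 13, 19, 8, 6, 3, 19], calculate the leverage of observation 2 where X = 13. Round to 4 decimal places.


Mean of X: xbar = 10.8571.
SXX = 238.8571.
For X = 13: h = 1/7 + (13 - 10.8571)^2/238.8571 = 0.1621.

0.1621


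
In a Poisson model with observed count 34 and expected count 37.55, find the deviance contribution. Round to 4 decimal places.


y/mu = 34/37.55 = 0.905459 (approx.), and ln(34/37.55) = -0.099313.
y * ln(y/mu) = 34 * -0.099313 = -3.376642.
y - mu = -3.55.
D = 2 * (-3.376642 - -3.55) = 0.346716, which rounds to 0.3467.

0.3467


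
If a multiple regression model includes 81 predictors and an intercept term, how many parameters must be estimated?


Total coefficients = number of predictors + 1 (for the intercept).
= 81 + 1 = 82.

82


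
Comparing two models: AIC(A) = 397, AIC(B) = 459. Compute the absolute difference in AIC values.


|AIC_A - AIC_B| = |397 - 459| = 62.
Model A is preferred (lower AIC).

62


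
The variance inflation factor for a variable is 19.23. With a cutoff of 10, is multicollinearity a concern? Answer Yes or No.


Compare VIF = 19.23 to the threshold of 10.
19.23 >= 10, so the answer is Yes.

Yes


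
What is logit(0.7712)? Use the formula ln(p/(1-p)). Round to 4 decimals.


The odds are p/(1-p) = 0.7712 / 0.2288 = 3.3706.
logit(p) = ln(3.3706) = 1.2151.

1.2151


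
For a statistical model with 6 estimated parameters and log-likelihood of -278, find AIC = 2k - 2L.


AIC = 2*6 - 2*(-278).
= 12 + 556 = 568.

568


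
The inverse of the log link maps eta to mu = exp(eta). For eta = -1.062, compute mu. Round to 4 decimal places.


The inverse log link gives:
mu = exp(-1.062) = 0.3458.

0.3458


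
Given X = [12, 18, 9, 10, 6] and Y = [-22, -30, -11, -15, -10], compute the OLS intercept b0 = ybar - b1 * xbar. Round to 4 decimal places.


The slope is b1 = -1.8125.
Sample means are xbar = 11.0000 and ybar = -17.6000.
Intercept: b0 = -17.6000 - (-1.8125)(11.0000) = 2.3375.

2.3375


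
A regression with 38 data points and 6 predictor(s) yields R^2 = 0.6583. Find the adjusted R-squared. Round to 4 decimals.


Adjusted R^2 = 1 - (1 - R^2) * (n-1)/(n-p-1).
(1 - R^2) = 0.3417.
(n-1)/(n-p-1) = 37/31.
(1 - R^2) * (n-1) = 0.3417 * 37 = 12.6429.
Divide by (n-p-1): 12.6429 / 31 = 0.4078.
Adj R^2 = 1 - 0.4078 = 0.5922.

0.5922


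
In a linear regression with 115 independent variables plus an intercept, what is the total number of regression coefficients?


Including the intercept, the model has 115 predictor coefficients + 1 intercept.
Total = 116.

116


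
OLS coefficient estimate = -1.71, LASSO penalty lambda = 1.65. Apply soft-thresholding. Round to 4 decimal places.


|beta_OLS| = 1.71.
lambda = 1.65.
Since |beta| > lambda, coefficient = sign(beta)*(|beta| - lambda) = -0.0600.
Result = -0.0600.

-0.0600


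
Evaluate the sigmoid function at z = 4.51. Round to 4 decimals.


Compute exp(-4.5100) = 0.0110.
Sigmoid = 1 / (1 + 0.0110) = 1 / 1.0110 = 0.9891.

0.9891


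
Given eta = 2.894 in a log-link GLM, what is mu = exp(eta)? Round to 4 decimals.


Apply the inverse link:
mu = e^2.894 = 18.0654.

18.0654


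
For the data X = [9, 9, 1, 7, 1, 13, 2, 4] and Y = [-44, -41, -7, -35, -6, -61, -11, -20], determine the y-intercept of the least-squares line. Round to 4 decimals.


Compute b1 = -4.5400 from the OLS formula.
With xbar = 5.7500 and ybar = -28.1250, the intercept is:
b0 = -28.1250 - -4.5400 * 5.7500 = -2.0200.

-2.0200


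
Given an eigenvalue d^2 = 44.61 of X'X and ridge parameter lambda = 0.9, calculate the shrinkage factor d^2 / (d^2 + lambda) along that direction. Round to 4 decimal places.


d^2 + lambda = 44.61 + 0.9 = 45.5100.
Shrinkage factor = 44.61/45.5100 = 0.9802.

0.9802


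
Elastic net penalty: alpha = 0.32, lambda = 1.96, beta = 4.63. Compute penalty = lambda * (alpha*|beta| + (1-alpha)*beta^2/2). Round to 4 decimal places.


alpha * |beta| = 0.32 * 4.63 = 1.4816.
(1-alpha) * beta^2/2 = 0.68 * 21.4369/2 = 7.2885.
Total = 1.96 * (1.4816 + 7.2885) = 17.1895.

17.1895


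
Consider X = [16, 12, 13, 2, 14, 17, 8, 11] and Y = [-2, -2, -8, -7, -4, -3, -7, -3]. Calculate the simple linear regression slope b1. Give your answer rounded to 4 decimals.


Calculate xbar = 11.6250, ybar = -4.5000.
S_xx = 161.8750, S_xy = 48.5000.
Using b1 = S_xy / S_xx = 48.5000 / 161.8750, we get b1 = 0.2996.

0.2996


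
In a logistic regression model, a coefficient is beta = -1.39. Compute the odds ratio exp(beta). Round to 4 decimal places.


exp(-1.39) = 0.2491.
So the odds ratio is 0.2491.

0.2491


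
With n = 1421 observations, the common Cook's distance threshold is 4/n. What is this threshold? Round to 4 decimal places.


The threshold is 4/n.
4/1421 = 0.0028.

0.0028


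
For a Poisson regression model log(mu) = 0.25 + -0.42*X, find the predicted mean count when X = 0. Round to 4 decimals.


eta = 0.25 + -0.42 * 0 = 0.2500.
mu = exp(0.2500) = 1.2840.

1.2840


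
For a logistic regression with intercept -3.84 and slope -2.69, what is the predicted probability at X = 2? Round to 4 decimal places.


Compute z = -3.84 + (-2.69)(2) = -9.2200.
exp(-z) = 10097.0643.
P = 1/(1 + 10097.0643) = 0.0001.

0.0001


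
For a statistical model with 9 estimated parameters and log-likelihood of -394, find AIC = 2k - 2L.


Compute:
2k = 2*9 = 18.
-2*loglik = -2*(-394) = 788.
AIC = 18 + 788 = 806.

806


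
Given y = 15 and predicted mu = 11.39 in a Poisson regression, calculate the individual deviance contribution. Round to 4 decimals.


y/mu = 15/11.39 = 1.316945 (approx.), and ln(15/11.39) = 0.275314.
y * ln(y/mu) = 15 * 0.275314 = 4.129710.
y - mu = 3.61.
D = 2 * (4.129710 - 3.61) = 1.039420, which rounds to 1.0394.

1.0394


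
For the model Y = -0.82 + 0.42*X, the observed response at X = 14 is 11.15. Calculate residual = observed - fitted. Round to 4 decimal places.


Fitted value at X = 14 is yhat = -0.82 + 0.42*14 = 5.0600.
Residual = 11.15 - 5.0600 = 6.0900.

6.0900


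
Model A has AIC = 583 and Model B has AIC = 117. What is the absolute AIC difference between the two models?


Absolute difference = |583 - 117| = 466.
The model with lower AIC (B) is preferred.

466


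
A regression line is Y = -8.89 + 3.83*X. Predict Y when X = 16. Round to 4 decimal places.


Substitute X = 16 into the equation:
Y = -8.89 + 3.83 * 16 = -8.89 + 61.2800 = 52.3900.

52.3900


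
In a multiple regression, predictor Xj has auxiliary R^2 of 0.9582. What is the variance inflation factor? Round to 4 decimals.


VIF = 1 / (1 - 0.9582).
= 1 / 0.0418 = 23.9234.

23.9234


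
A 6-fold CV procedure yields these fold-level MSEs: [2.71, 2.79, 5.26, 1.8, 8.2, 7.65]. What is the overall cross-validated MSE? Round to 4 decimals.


Sum of fold MSEs = 28.4100.
Average = 28.4100 / 6 = 4.7350.

4.7350


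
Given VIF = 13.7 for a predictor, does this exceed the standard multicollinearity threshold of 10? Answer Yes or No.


Compare VIF = 13.7 to the threshold of 10.
13.7 >= 10, so the answer is Yes.

Yes


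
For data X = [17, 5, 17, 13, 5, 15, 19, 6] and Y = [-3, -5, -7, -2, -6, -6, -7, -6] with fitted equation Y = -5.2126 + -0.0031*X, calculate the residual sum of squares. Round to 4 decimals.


Compute predicted values, then residuals = yi - yhat_i.
Residuals: [2.2653, 0.2281, -1.7347, 3.2529, -0.7719, -0.7409, -1.7285, -0.7688].
SSres = sum(residual^2) = 23.4977.

23.4977


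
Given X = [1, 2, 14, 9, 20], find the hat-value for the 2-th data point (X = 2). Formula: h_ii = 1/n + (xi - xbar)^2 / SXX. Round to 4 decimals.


n = 5, xbar = 9.2000.
SXX = sum((xi - xbar)^2) = 258.8000.
h = 1/5 + (2 - 9.2000)^2 / 258.8000 = 0.4003.

0.4003


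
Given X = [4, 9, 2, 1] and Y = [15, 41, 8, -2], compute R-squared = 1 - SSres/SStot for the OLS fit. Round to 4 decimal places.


The fitted line is Y = -5.0263 + 5.1316*X.
SSres = 12.3421, SStot = 1013.0000.
R^2 = 1 - SSres/SStot = 0.9878.

0.9878


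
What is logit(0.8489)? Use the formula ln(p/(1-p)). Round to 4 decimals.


The odds are p/(1-p) = 0.8489 / 0.1511 = 5.6181.
logit(p) = ln(5.6181) = 1.7260.

1.7260


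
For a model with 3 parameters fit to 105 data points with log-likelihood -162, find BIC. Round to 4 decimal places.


ln(105) = 4.653960.
k * ln(n) = 3 * 4.653960 = 13.961880.
-2L = 324.
BIC = 13.961880 + 324 = 337.961880, which rounds to 337.9619.

337.9619


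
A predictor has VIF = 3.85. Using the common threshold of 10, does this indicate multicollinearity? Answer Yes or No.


Check: VIF = 3.85 vs threshold = 10.
Since 3.85 < 10, the answer is No.

No


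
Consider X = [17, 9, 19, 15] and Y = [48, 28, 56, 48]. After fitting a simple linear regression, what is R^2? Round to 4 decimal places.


The fitted line is Y = 4.2857 + 2.7143*X.
SSres = 15.4286, SStot = 428.0000.
R^2 = 1 - SSres/SStot = 0.9640.

0.9640


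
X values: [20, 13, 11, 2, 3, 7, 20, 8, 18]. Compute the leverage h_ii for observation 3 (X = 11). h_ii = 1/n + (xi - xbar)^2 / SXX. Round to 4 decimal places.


n = 9, xbar = 11.3333.
SXX = sum((xi - xbar)^2) = 384.0000.
h = 1/9 + (11 - 11.3333)^2 / 384.0000 = 0.1114.

0.1114


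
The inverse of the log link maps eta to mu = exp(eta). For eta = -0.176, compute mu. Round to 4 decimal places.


The inverse log link gives:
mu = exp(-0.176) = 0.8386.

0.8386


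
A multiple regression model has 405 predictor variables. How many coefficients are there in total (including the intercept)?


Each predictor gets one coefficient, plus one intercept.
Total parameters = 405 + 1 = 406.

406


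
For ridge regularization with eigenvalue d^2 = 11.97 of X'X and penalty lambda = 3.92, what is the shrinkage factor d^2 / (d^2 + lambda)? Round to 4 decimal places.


Denominator = d^2 + lambda = 11.97 + 3.92 = 15.8900.
Shrinkage = 11.97 / 15.8900 = 0.7533.

0.7533


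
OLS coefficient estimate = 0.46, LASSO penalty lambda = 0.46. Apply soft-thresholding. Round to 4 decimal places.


Check: |0.46| = 0.46 vs lambda = 0.46.
Since |beta| <= lambda, the coefficient is set to 0.
Soft-thresholded coefficient = 0.0000.

0.0000


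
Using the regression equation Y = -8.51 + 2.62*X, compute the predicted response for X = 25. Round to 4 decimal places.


Plug X = 25 into Y = -8.51 + 2.62*X:
Y = -8.51 + 65.5000 = 56.9900.

56.9900


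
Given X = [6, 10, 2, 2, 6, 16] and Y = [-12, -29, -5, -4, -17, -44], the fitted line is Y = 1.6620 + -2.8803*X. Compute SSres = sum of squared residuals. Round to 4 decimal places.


Compute predicted values, then residuals = yi - yhat_i.
Residuals: [3.6198, -1.8590, -0.9014, 0.0986, -1.3802, 0.4228].
SSres = sum(residual^2) = 19.4648.

19.4648


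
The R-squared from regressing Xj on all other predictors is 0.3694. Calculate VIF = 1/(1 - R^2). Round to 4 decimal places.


Using VIF = 1/(1 - R^2_j):
1 - 0.3694 = 0.6306.
VIF = 1.5858.

1.5858


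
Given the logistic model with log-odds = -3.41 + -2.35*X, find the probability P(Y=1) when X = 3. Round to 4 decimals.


Compute z = -3.41 + (-2.35)(3) = -10.4600.
exp(-z) = 34891.5514.
P = 1/(1 + 34891.5514) = 0.0000.

0.0000


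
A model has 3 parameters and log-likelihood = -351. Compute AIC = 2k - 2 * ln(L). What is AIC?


AIC = 2*3 - 2*(-351).
= 6 + 702 = 708.

708


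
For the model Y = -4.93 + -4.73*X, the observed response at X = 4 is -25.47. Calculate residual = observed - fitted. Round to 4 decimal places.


Compute yhat = -4.93 + (-4.73)(4) = -23.8500.
Residual = actual - predicted = -25.47 - -23.8500 = -1.6200.

-1.6200


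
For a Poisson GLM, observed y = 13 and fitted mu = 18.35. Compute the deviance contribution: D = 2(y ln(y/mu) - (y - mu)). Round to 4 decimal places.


Compute y*ln(y/mu) = 13*ln(13/18.35) = 13*-0.344680 = -4.480840.
y - mu = -5.35.
D = 2*(-4.480840 - (-5.35)) = 1.738320, which rounds to 1.7383.

1.7383


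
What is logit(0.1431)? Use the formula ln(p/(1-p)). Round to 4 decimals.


Compute the odds: 0.1431/0.8569 = 0.1670.
Take the natural log: ln(0.1670) = -1.7898.

-1.7898


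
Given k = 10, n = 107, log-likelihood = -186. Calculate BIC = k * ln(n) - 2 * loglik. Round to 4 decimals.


Compute k*ln(n) = 10*ln(107) = 10*4.672829 = 46.728290.
Then -2*loglik = 372.
BIC = 46.728290 + 372 = 418.728290, which rounds to 418.7283.

418.7283


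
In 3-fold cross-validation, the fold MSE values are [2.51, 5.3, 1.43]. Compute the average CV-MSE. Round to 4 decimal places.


Sum of fold MSEs = 9.2400.
Average = 9.2400 / 3 = 3.0800.

3.0800


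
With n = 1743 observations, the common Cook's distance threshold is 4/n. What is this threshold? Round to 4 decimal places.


Cook's distance cutoff = 4/n = 4/1743.
= 0.0023.

0.0023


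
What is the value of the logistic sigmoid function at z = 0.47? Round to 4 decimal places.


Compute exp(-0.4700) = 0.6250.
Sigmoid = 1 / (1 + 0.6250) = 1 / 1.6250 = 0.6154.

0.6154


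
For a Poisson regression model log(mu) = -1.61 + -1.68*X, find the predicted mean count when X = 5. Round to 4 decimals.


eta = -1.61 + -1.68 * 5 = -10.0100.
mu = exp(-10.0100) = 0.0000.

0.0000


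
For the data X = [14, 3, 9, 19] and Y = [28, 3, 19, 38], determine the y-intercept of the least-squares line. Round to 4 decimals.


First find the slope: b1 = 2.1599.
Means: xbar = 11.2500, ybar = 22.0000.
b0 = ybar - b1 * xbar = 22.0000 - 2.1599 * 11.2500 = -2.2984.

-2.2984


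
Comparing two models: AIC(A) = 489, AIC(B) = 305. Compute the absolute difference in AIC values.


Compute |489 - 305| = 184.
Model B has the smaller AIC.

184


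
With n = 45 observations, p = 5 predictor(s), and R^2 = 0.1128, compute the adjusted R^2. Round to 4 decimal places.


Plug in: Adj R^2 = 1 - (1 - 0.1128) * 44/39.
= 1 - 0.8872 * 44/39
= 1 - 39.0368 / 39
= 1 - 1.0009 = -0.0009.

-0.0009


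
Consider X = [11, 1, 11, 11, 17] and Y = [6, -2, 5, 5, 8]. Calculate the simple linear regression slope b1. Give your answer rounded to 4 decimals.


First compute the means: xbar = 10.2000, ybar = 4.4000.
Then S_xx = sum((xi - xbar)^2) = 132.8000.
S_xy = sum((xi - xbar)(yi - ybar)) = 85.6000.
b1 = S_xy / S_xx = 85.6000 / 132.8000 = 0.6446.

0.6446


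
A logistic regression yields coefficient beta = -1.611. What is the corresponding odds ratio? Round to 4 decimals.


exp(-1.611) = 0.1997.
So the odds ratio is 0.1997.

0.1997


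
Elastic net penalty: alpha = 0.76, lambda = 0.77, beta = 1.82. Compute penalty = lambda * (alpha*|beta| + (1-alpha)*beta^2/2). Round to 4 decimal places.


alpha * |beta| = 0.76 * 1.82 = 1.3832.
(1-alpha) * beta^2/2 = 0.24 * 3.3124/2 = 0.3975.
Total = 0.77 * (1.3832 + 0.3975) = 1.3711.

1.3711


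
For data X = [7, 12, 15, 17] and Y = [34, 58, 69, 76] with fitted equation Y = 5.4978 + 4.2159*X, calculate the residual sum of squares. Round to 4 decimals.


Compute predicted values, then residuals = yi - yhat_i.
Residuals: [-1.0091, 1.9114, 0.2637, -1.1681].
SSres = sum(residual^2) = 6.1057.

6.1057


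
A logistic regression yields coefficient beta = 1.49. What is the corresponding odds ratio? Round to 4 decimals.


Odds ratio = exp(beta) = exp(1.49).
= 4.4371.

4.4371


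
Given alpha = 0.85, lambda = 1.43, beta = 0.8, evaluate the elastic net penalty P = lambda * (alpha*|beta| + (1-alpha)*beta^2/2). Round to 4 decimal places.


L1 component = 0.85 * |0.8| = 0.6800.
L2 component = 0.15 * 0.8^2 / 2 = 0.0480.
Penalty = 1.43 * (0.6800 + 0.0480) = 1.43 * 0.7280 = 1.0410.

1.0410


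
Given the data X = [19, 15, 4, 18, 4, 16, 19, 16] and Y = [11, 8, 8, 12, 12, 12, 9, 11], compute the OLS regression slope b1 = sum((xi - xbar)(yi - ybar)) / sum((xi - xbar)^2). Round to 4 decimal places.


The sample means are xbar = 13.8750 and ybar = 10.3750.
Compute S_xx = 274.8750 and S_xy = 12.3750.
Slope b1 = S_xy / S_xx = 12.3750 / 274.8750 = 0.0450.

0.0450


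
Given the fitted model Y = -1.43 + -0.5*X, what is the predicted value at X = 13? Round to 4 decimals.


Predicted value:
Y = -1.43 + (-0.5)(13) = -1.43 + -6.5000 = -7.9300.

-7.9300


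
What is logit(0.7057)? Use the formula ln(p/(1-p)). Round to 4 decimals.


The odds are p/(1-p) = 0.7057 / 0.2943 = 2.3979.
logit(p) = ln(2.3979) = 0.8746.

0.8746


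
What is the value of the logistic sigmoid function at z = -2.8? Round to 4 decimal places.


First, exp(2.8000) = 16.4446.
Then sigma(z) = 1/(1 + 16.4446) = 0.0573.

0.0573
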